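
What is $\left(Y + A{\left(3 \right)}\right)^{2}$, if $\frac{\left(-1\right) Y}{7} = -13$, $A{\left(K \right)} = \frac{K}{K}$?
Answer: $8464$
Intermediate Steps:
$A{\left(K \right)} = 1$
$Y = 91$ ($Y = \left(-7\right) \left(-13\right) = 91$)
$\left(Y + A{\left(3 \right)}\right)^{2} = \left(91 + 1\right)^{2} = 92^{2} = 8464$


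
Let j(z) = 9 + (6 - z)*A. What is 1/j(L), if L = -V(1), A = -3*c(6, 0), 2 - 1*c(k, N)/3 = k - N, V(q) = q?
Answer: 1/261 ≈ 0.0038314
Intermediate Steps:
c(k, N) = 6 - 3*k + 3*N (c(k, N) = 6 - 3*(k - N) = 6 + (-3*k + 3*N) = 6 - 3*k + 3*N)
A = 36 (A = -3*(6 - 3*6 + 3*0) = -3*(6 - 18 + 0) = -3*(-12) = 36)
L = -1 (L = -1*1 = -1)
j(z) = 225 - 36*z (j(z) = 9 + (6 - z)*36 = 9 + (216 - 36*z) = 225 - 36*z)
1/j(L) = 1/(225 - 36*(-1)) = 1/(225 + 36) = 1/261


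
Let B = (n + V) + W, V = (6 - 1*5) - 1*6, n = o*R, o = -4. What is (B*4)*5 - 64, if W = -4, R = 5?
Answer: -644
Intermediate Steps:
n = -20 (n = -4*5 = -20)
V = -5 (V = (6 - 5) - 6 = 1 - 6 = -5)
B = -29 (B = (-20 - 5) - 4 = -25 - 4 = -29)
(B*4)*5 - 64 = -29*4*5 - 64 = -116*5 - 64 = -580 - 64 = -644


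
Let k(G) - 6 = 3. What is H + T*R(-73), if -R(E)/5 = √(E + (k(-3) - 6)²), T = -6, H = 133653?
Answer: 133653 + 240*I ≈ 1.3365e+5 + 240.0*I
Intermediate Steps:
k(G) = 9 (k(G) = 6 + 3 = 9)
R(E) = -5*√(9 + E) (R(E) = -5*√(E + (9 - 6)²) = -5*√(E + 3²) = -5*√(E + 9) = -5*√(9 + E))
H + T*R(-73) = 133653 - (-30)*√(9 - 73) = 133653 - (-30)*√(-64) = 133653 - (-30)*8*I = 133653 - (-240)*I = 133653 + 240*I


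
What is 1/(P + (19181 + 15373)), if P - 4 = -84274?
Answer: -1/49716 ≈ -2.0114e-5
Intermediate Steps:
P = -84270 (P = 4 - 84274 = -84270)
1/(P + (19181 + 15373)) = 1/(-84270 + (19181 + 15373)) = 1/(-84270 + 34554) = 1/(-49716) = -1/49716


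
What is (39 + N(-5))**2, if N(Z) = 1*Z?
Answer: 1156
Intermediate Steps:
N(Z) = Z
(39 + N(-5))**2 = (39 - 5)**2 = 34**2 = 1156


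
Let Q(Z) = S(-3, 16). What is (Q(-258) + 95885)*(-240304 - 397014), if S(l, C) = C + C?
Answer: -61129630606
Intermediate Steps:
S(l, C) = 2*C
Q(Z) = 32 (Q(Z) = 2*16 = 32)
(Q(-258) + 95885)*(-240304 - 397014) = (32 + 95885)*(-240304 - 397014) = 95917*(-637318) = -61129630606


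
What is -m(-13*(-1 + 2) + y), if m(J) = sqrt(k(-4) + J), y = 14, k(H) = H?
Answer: -I*sqrt(3) ≈ -1.732*I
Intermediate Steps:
m(J) = sqrt(-4 + J)
-m(-13*(-1 + 2) + y) = -sqrt(-4 + (-13*(-1 + 2) + 14)) = -sqrt(-4 + (-13*1 + 14)) = -sqrt(-4 + (-13 + 14)) = -sqrt(-4 + 1) = -sqrt(-3) = -I*sqrt(3)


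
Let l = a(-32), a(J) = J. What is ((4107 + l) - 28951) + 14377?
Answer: -10499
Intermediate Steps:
l = -32
((4107 + l) - 28951) + 14377 = ((4107 - 32) - 28951) + 14377 = (4075 - 28951) + 14377 = -24876 + 14377 = -10499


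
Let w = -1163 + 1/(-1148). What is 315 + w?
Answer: -973505/1148 ≈ -848.00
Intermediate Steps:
w = -1335125/1148 (w = -1163 - 1/1148 = -1335125/1148 ≈ -1163.0)
315 + w = 315 - 1335125/1148 = -973505/1148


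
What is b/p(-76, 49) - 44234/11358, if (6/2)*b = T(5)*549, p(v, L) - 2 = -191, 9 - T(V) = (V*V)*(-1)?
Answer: -1463513/39753 ≈ -36.815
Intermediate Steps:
T(V) = 9 + V**2 (T(V) = 9 - V*V*(-1) = 9 - V**2*(-1) = 9 - (-1)*V**2 = 9 + V**2)
p(v, L) = -189 (p(v, L) = 2 - 191 = -189)
b = 6222 (b = ((9 + 5**2)*549)/3 = ((9 + 25)*549)/3 = (34*549)/3 = (1/3)*18666 = 6222)
b/p(-76, 49) - 44234/11358 = 6222/(-189) - 44234/11358 = 6222*(-1/189) - 44234*1/11358 = -2074/63 - 22117/5679 = -1463513/39753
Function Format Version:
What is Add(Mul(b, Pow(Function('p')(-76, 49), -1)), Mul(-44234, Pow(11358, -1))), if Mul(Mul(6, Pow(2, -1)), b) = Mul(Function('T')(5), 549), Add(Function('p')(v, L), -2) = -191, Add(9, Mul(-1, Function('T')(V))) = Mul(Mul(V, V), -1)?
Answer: Rational(-1463513, 39753) ≈ -36.815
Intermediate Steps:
Function('T')(V) = Add(9, Pow(V, 2)) (Function('T')(V) = Add(9, Mul(-1, Mul(Mul(V, V), -1))) = Add(9, Mul(-1, Mul(Pow(V, 2), -1))) = Add(9, Mul(-1, Mul(-1, Pow(V, 2)))) = Add(9, Pow(V, 2)))
Function('p')(v, L) = -189 (Function('p')(v, L) = Add(2, -191) = -189)
b = 6222 (b = Mul(Rational(1, 3), Mul(Add(9, Pow(5, 2)), 549)) = Mul(Rational(1, 3), Mul(Add(9, 25), 549)) = Mul(Rational(1, 3), Mul(34, 549)) = Mul(Rational(1, 3), 18666) = 6222)
Add(Mul(b, Pow(Function('p')(-76, 49), -1)), Mul(-44234, Pow(11358, -1))) = Add(Mul(6222, Pow(-189, -1)), Mul(-44234, Pow(11358, -1))) = Add(Mul(6222, Rational(-1, 189)), Mul(-44234, Rational(1, 11358))) = Add(Rational(-2074, 63), Rational(-22117, 5679)) = Rational(-1463513, 39753)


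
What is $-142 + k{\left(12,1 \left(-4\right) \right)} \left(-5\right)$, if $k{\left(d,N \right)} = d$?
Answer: $-202$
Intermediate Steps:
$-142 + k{\left(12,1 \left(-4\right) \right)} \left(-5\right) = -142 + 12 \left(-5\right) = -142 - 60 = -202$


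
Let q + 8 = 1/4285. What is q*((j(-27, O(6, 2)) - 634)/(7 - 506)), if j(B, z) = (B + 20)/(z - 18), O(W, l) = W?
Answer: -260554679/25658580 ≈ -10.155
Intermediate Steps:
j(B, z) = (20 + B)/(-18 + z)
q = -34279/4285 (q = -8 + 1/4285 = -34279/4285 ≈ -7.9998)
q*((j(-27, O(6, 2)) - 634)/(7 - 506)) = -34279*((20 - 27)/(-18 + 6) - 634)/(4285*(7 - 506)) = -34279*(-7/(-12) - 634)/(4285*(-499)) = -34279*(-1/12*(-7) - 634)*(-1)/(4285*499) = -34279*(7/12 - 634)*(-1)/(4285*499) = -(-260554679)*(-1)/(51420*499) = -34279/4285*7601/5988 = -260554679/25658580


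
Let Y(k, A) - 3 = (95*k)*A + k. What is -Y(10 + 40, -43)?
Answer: 204197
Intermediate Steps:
Y(k, A) = 3 + k + 95*A*k (Y(k, A) = 3 + ((95*k)*A + k) = 3 + (95*A*k + k) = 3 + (k + 95*A*k) = 3 + k + 95*A*k)
-Y(10 + 40, -43) = -(3 + (10 + 40) + 95*(-43)*(10 + 40)) = -(3 + 50 + 95*(-43)*50) = -(3 + 50 - 204250) = -1*(-204197) = 204197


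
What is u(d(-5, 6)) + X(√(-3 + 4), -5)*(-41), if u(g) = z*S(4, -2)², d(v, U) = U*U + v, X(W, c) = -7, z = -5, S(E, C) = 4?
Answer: 207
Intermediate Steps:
d(v, U) = v + U² (d(v, U) = U² + v = v + U²)
u(g) = -80 (u(g) = -5*4² = -5*16 = -80)
u(d(-5, 6)) + X(√(-3 + 4), -5)*(-41) = -80 - 7*(-41) = -80 + 287 = 207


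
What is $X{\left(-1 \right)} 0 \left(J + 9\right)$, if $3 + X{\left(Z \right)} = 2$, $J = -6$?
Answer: $0$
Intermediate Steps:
$X{\left(Z \right)} = -1$ ($X{\left(Z \right)} = -3 + 2 = -1$)
$X{\left(-1 \right)} 0 \left(J + 9\right) = - 0 \left(-6 + 9\right) = - 0 \cdot 3 = \left(-1\right) 0 = 0$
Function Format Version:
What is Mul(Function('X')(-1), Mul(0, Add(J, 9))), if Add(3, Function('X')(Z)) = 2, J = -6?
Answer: 0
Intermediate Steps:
Function('X')(Z) = -1 (Function('X')(Z) = Add(-3, 2) = -1)
Mul(Function('X')(-1), Mul(0, Add(J, 9))) = Mul(-1, Mul(0, Add(-6, 9))) = Mul(-1, Mul(0, 3)) = Mul(-1, 0) = 0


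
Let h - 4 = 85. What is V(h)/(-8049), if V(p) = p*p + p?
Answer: -2670/2683 ≈ -0.99515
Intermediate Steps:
h = 89 (h = 4 + 85 = 89)
V(p) = p + p² (V(p) = p² + p = p + p²)
V(h)/(-8049) = (89*(1 + 89))/(-8049) = (89*90)*(-1/8049) = 8010*(-1/8049) = -2670/2683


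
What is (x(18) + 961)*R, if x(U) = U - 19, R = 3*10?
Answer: 28800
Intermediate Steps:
R = 30
x(U) = -19 + U
(x(18) + 961)*R = ((-19 + 18) + 961)*30 = (-1 + 961)*30 = 960*30 = 28800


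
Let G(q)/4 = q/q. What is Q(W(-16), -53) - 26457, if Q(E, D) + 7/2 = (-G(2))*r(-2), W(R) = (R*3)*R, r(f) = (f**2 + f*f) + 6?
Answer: -53033/2 ≈ -26517.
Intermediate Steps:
G(q) = 4 (G(q) = 4*(q/q) = 4*1 = 4)
r(f) = 6 + 2*f**2 (r(f) = (f**2 + f**2) + 6 = 2*f**2 + 6 = 6 + 2*f**2)
W(R) = 3*R**2 (W(R) = (3*R)*R = 3*R**2)
Q(E, D) = -119/2 (Q(E, D) = -7/2 + (-1*4)*(6 + 2*(-2)**2) = -7/2 - 4*(6 + 2*4) = -7/2 - 4*(6 + 8) = -7/2 - 4*14 = -7/2 - 56 = -119/2)
Q(W(-16), -53) - 26457 = -119/2 - 26457 = -53033/2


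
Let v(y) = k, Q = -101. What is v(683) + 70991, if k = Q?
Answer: 70890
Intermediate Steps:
k = -101
v(y) = -101
v(683) + 70991 = -101 + 70991 = 70890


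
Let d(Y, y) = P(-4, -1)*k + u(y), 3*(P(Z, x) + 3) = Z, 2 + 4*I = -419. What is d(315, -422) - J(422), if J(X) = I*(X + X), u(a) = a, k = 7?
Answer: 265136/3 ≈ 88379.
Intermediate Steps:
I = -421/4 (I = -1/2 + (1/4)*(-419) = -1/2 - 419/4 = -421/4 ≈ -105.25)
P(Z, x) = -3 + Z/3
J(X) = -421*X/2 (J(X) = -421*(X + X)/4 = -421*X/2)
d(Y, y) = -91/3 + y (d(Y, y) = (-3 + (1/3)*(-4))*7 + y = (-3 - 4/3)*7 + y = -13/3*7 + y = -91/3 + y)
d(315, -422) - J(422) = (-91/3 - 422) - (-421)*422/2 = -1357/3 - 1*(-88831) = -1357/3 + 88831 = 265136/3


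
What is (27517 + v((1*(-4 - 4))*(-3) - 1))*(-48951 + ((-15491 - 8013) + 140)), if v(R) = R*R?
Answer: -2028146490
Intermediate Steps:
v(R) = R**2
(27517 + v((1*(-4 - 4))*(-3) - 1))*(-48951 + ((-15491 - 8013) + 140)) = (27517 + ((1*(-4 - 4))*(-3) - 1)**2)*(-48951 + ((-15491 - 8013) + 140)) = (27517 + ((1*(-8))*(-3) - 1)**2)*(-48951 + (-23504 + 140)) = (27517 + (-8*(-3) - 1)**2)*(-48951 - 23364) = (27517 + (24 - 1)**2)*(-72315) = (27517 + 23**2)*(-72315) = (27517 + 529)*(-72315) = 28046*(-72315) = -2028146490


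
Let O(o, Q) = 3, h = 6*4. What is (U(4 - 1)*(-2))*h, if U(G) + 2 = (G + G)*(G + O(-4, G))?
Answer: -1632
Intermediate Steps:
h = 24
U(G) = -2 + 2*G*(3 + G) (U(G) = -2 + (G + G)*(G + 3) = -2 + (2*G)*(3 + G) = -2 + 2*G*(3 + G))
(U(4 - 1)*(-2))*h = ((-2 + 2*(4 - 1)**2 + 6*(4 - 1))*(-2))*24 = ((-2 + 2*3**2 + 6*3)*(-2))*24 = ((-2 + 2*9 + 18)*(-2))*24 = ((-2 + 18 + 18)*(-2))*24 = (34*(-2))*24 = -68*24 = -1632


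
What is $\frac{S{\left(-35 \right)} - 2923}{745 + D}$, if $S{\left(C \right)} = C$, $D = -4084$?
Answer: $\frac{986}{1113} \approx 0.88589$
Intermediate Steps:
$\frac{S{\left(-35 \right)} - 2923}{745 + D} = \frac{-35 - 2923}{745 - 4084} = - \frac{2958}{-3339} = \left(-2958\right) \left(- \frac{1}{3339}\right) = \frac{986}{1113}$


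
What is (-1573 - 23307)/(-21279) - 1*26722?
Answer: -568592558/21279 ≈ -26721.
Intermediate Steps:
(-1573 - 23307)/(-21279) - 1*26722 = -24880*(-1/21279) - 26722 = 24880/21279 - 26722 = -568592558/21279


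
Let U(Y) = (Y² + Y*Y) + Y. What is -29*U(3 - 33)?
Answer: -51330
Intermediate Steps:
U(Y) = Y + 2*Y² (U(Y) = (Y² + Y²) + Y = 2*Y² + Y = Y + 2*Y²)
-29*U(3 - 33) = -29*(3 - 33)*(1 + 2*(3 - 33)) = -(-870)*(1 + 2*(-30)) = -(-870)*(1 - 60) = -(-870)*(-59) = -29*1770 = -51330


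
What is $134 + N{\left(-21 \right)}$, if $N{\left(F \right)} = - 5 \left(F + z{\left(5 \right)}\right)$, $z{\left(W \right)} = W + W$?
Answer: $189$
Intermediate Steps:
$z{\left(W \right)} = 2 W$
$N{\left(F \right)} = -50 - 5 F$ ($N{\left(F \right)} = - 5 \left(F + 2 \cdot 5\right) = - 5 \left(F + 10\right) = - 5 \left(10 + F\right) = -50 - 5 F$)
$134 + N{\left(-21 \right)} = 134 - -55 = 134 + \left(-50 + 105\right) = 134 + 55 = 189$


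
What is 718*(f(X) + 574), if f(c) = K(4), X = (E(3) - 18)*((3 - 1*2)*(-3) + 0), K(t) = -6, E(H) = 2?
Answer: 407824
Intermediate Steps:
X = 48 (X = (2 - 18)*((3 - 1*2)*(-3) + 0) = -16*((3 - 2)*(-3) + 0) = -16*(1*(-3) + 0) = -16*(-3 + 0) = -16*(-3) = 48)
f(c) = -6
718*(f(X) + 574) = 718*(-6 + 574) = 718*568 = 407824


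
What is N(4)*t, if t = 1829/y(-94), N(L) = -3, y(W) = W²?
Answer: -5487/8836 ≈ -0.62098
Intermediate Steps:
t = 1829/8836 (t = 1829/((-94)²) = 1829/8836 ≈ 0.20699)
N(4)*t = -3*1829/8836 = -5487/8836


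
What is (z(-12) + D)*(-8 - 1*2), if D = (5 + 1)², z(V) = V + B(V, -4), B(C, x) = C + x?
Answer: -80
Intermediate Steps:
z(V) = -4 + 2*V (z(V) = V + (V - 4) = V + (-4 + V) = -4 + 2*V)
D = 36 (D = 6² = 36)
(z(-12) + D)*(-8 - 1*2) = ((-4 + 2*(-12)) + 36)*(-8 - 1*2) = ((-4 - 24) + 36)*(-8 - 2) = (-28 + 36)*(-10) = 8*(-10) = -80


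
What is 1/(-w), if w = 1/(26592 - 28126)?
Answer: 1534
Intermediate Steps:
w = -1/1534 (w = 1/(-1534) = -1/1534 ≈ -0.00065189)
1/(-w) = 1/(-1*(-1/1534)) = 1/(1/1534) = 1534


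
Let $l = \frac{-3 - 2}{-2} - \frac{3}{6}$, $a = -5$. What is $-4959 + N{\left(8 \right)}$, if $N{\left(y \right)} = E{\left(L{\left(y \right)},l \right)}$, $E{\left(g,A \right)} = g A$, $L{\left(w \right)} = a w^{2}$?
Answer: $-5599$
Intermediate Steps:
$l = 2$ ($l = \left(-3 - 2\right) \left(- \frac{1}{2}\right) - \frac{1}{2} = \left(-5\right) \left(- \frac{1}{2}\right) - \frac{1}{2} = \frac{5}{2} - \frac{1}{2} = 2$)
$L{\left(w \right)} = - 5 w^{2}$
$E{\left(g,A \right)} = A g$
$N{\left(y \right)} = - 10 y^{2}$ ($N{\left(y \right)} = 2 \left(- 5 y^{2}\right) = - 10 y^{2}$)
$-4959 + N{\left(8 \right)} = -4959 - 10 \cdot 8^{2} = -4959 - 640 = -5599$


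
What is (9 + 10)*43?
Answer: 817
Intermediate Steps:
(9 + 10)*43 = 19*43 = 817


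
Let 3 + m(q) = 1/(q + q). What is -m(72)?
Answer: 431/144 ≈ 2.9931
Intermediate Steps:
m(q) = -3 + 1/(2*q) (m(q) = -3 + 1/(q + q) = -3 + 1/(2*q))
-m(72) = -(-3 + (½)/72) = -(-3 + (½)*(1/72)) = -(-3 + 1/144) = -1*(-431/144) = 431/144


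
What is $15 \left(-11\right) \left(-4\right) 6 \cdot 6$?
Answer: $23760$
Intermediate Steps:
$15 \left(-11\right) \left(-4\right) 6 \cdot 6 = - 165 \left(\left(-24\right) 6\right) = \left(-165\right) \left(-144\right) = 23760$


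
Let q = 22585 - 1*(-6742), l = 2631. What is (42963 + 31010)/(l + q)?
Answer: 73973/31958 ≈ 2.3147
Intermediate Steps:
q = 29327 (q = 22585 + 6742 = 29327)
(42963 + 31010)/(l + q) = (42963 + 31010)/(2631 + 29327) = 73973/31958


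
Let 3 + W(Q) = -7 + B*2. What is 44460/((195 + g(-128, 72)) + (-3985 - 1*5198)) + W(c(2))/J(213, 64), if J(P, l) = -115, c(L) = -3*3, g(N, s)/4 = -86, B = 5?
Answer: -11115/2333 ≈ -4.7643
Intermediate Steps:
g(N, s) = -344 (g(N, s) = 4*(-86) = -344)
c(L) = -9
W(Q) = 0 (W(Q) = -3 + (-7 + 5*2) = -3 + (-7 + 10) = -3 + 3 = 0)
44460/((195 + g(-128, 72)) + (-3985 - 1*5198)) + W(c(2))/J(213, 64) = 44460/((195 - 344) + (-3985 - 1*5198)) + 0/(-115) = 44460/(-149 + (-3985 - 5198)) + 0*(-1/115) = 44460/(-149 - 9183) + 0 = 44460/(-9332) + 0 = 44460*(-1/9332) + 0 = -11115/2333 + 0 = -11115/2333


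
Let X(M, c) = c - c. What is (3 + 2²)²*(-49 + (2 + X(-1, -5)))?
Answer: -2303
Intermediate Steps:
X(M, c) = 0
(3 + 2²)²*(-49 + (2 + X(-1, -5))) = (3 + 2²)²*(-49 + (2 + 0)) = (3 + 4)²*(-49 + 2) = 7²*(-47) = 49*(-47) = -2303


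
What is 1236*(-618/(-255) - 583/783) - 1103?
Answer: 21568061/22185 ≈ 972.19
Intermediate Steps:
1236*(-618/(-255) - 583/783) - 1103 = 1236*(-618*(-1/255) - 583*1/783) - 1103 = 1236*(206/85 - 583/783) - 1103 = 1236*(111743/66555) - 1103 = 46038116/22185 - 1103 = 21568061/22185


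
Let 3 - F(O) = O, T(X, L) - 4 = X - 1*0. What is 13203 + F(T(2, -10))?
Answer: 13200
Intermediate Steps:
T(X, L) = 4 + X (T(X, L) = 4 + (X - 1*0) = 4 + (X + 0) = 4 + X)
F(O) = 3 - O
13203 + F(T(2, -10)) = 13203 + (3 - (4 + 2)) = 13203 + (3 - 1*6) = 13203 + (3 - 6) = 13203 - 3 = 13200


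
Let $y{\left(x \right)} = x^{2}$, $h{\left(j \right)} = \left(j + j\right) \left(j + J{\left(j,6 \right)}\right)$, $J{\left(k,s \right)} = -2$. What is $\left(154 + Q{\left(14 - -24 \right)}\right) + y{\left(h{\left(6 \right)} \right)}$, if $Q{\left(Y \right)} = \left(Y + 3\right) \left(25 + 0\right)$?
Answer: $3483$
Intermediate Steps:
$Q{\left(Y \right)} = 75 + 25 Y$ ($Q{\left(Y \right)} = \left(3 + Y\right) 25 = 75 + 25 Y$)
$h{\left(j \right)} = 2 j \left(-2 + j\right)$ ($h{\left(j \right)} = \left(j + j\right) \left(j - 2\right) = 2 j \left(-2 + j\right)$)
$\left(154 + Q{\left(14 - -24 \right)}\right) + y{\left(h{\left(6 \right)} \right)} = \left(154 + \left(75 + 25 \left(14 - -24\right)\right)\right) + \left(2 \cdot 6 \left(-2 + 6\right)\right)^{2} = \left(154 + \left(75 + 25 \left(14 + 24\right)\right)\right) + \left(2 \cdot 6 \cdot 4\right)^{2} = \left(154 + \left(75 + 25 \cdot 38\right)\right) + 48^{2} = \left(154 + \left(75 + 950\right)\right) + 2304 = \left(154 + 1025\right) + 2304 = 1179 + 2304 = 3483$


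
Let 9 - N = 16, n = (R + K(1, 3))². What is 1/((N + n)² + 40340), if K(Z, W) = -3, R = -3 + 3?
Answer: 1/40344 ≈ 2.4787e-5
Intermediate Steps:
R = 0
n = 9 (n = (0 - 3)² = (-3)² = 9)
N = -7 (N = 9 - 1*16 = 9 - 16 = -7)
1/((N + n)² + 40340) = 1/((-7 + 9)² + 40340) = 1/(2² + 40340) = 1/(4 + 40340) = 1/40344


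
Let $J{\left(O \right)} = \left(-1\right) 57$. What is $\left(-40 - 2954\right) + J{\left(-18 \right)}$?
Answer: $-3051$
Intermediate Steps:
$J{\left(O \right)} = -57$
$\left(-40 - 2954\right) + J{\left(-18 \right)} = \left(-40 - 2954\right) - 57 = -2994 - 57 = -3051$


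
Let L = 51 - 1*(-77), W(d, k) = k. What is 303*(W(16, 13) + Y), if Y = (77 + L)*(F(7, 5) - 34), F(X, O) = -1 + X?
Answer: -1735281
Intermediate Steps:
L = 128 (L = 51 + 77 = 128)
Y = -5740 (Y = (77 + 128)*((-1 + 7) - 34) = 205*(6 - 34) = 205*(-28) = -5740)
303*(W(16, 13) + Y) = 303*(13 - 5740) = 303*(-5727) = -1735281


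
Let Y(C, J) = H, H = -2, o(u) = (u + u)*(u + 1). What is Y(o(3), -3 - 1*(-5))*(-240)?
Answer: 480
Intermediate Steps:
o(u) = 2*u*(1 + u) (o(u) = (2*u)*(1 + u) = 2*u*(1 + u))
Y(C, J) = -2
Y(o(3), -3 - 1*(-5))*(-240) = -2*(-240) = 480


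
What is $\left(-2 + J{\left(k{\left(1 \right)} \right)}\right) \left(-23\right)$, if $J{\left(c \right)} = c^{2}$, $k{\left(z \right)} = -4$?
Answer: $-322$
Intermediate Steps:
$\left(-2 + J{\left(k{\left(1 \right)} \right)}\right) \left(-23\right) = \left(-2 + \left(-4\right)^{2}\right) \left(-23\right) = \left(-2 + 16\right) \left(-23\right) = 14 \left(-23\right) = -322$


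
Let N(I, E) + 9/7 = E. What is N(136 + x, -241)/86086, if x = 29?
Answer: -848/301301 ≈ -0.0028145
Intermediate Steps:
N(I, E) = -9/7 + E
N(136 + x, -241)/86086 = (-9/7 - 241)/86086 = -1696/7*1/86086 = -848/301301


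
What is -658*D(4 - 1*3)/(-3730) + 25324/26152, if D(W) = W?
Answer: 13958317/12193370 ≈ 1.1447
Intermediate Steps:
-658*D(4 - 1*3)/(-3730) + 25324/26152 = -658*(4 - 1*3)/(-3730) + 25324/26152 = -658*(4 - 3)*(-1/3730) + 25324*(1/26152) = -658*1*(-1/3730) + 6331/6538 = -658*(-1/3730) + 6331/6538 = 329/1865 + 6331/6538 = 13958317/12193370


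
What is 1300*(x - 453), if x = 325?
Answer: -166400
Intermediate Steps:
1300*(x - 453) = 1300*(325 - 453) = 1300*(-128) = -166400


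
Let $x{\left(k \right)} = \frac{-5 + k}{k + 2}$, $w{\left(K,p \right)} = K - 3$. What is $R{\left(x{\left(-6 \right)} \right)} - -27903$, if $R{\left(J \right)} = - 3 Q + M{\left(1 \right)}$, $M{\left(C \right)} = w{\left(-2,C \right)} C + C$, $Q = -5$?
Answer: $27914$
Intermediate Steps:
$w{\left(K,p \right)} = -3 + K$ ($w{\left(K,p \right)} = K - 3 = -3 + K$)
$x{\left(k \right)} = \frac{-5 + k}{2 + k}$
$M{\left(C \right)} = - 4 C$ ($M{\left(C \right)} = \left(-3 - 2\right) C + C = - 5 C + C = - 4 C$)
$R{\left(J \right)} = 11$ ($R{\left(J \right)} = \left(-3\right) \left(-5\right) - 4 = 15 - 4 = 11$)
$R{\left(x{\left(-6 \right)} \right)} - -27903 = 11 - -27903 = 11 + 27903 = 27914$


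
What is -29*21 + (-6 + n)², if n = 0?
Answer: -573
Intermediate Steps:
-29*21 + (-6 + n)² = -29*21 + (-6 + 0)² = -609 + (-6)² = -609 + 36 = -573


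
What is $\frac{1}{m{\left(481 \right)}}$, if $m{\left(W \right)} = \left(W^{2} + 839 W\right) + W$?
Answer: $\frac{1}{635401} \approx 1.5738 \cdot 10^{-6}$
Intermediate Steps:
$m{\left(W \right)} = W^{2} + 840 W$
$\frac{1}{m{\left(481 \right)}} = \frac{1}{481 \left(840 + 481\right)} = \frac{1}{481 \cdot 1321} = \frac{1}{635401}$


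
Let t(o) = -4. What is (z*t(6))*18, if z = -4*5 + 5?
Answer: 1080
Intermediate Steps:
z = -15 (z = -20 + 5 = -15)
(z*t(6))*18 = -15*(-4)*18 = 60*18 = 1080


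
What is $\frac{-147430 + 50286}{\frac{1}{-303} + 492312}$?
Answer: $- \frac{29434632}{149170535} \approx -0.19732$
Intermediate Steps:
$\frac{-147430 + 50286}{\frac{1}{-303} + 492312} = - \frac{97144}{- \frac{1}{303} + 492312} = - \frac{97144}{\frac{149170535}{303}} = \left(-97144\right) \frac{303}{149170535} = - \frac{29434632}{149170535}$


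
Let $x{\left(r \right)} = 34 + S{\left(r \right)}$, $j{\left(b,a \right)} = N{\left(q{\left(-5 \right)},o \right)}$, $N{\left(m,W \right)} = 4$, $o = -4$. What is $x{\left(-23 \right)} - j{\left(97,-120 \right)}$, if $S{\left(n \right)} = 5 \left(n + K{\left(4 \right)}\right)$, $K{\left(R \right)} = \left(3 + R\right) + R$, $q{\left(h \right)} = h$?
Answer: $-30$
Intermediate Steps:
$K{\left(R \right)} = 3 + 2 R$
$S{\left(n \right)} = 55 + 5 n$ ($S{\left(n \right)} = 5 \left(n + \left(3 + 2 \cdot 4\right)\right) = 5 \left(n + \left(3 + 8\right)\right) = 5 \left(n + 11\right) = 5 \left(11 + n\right) = 55 + 5 n$)
$j{\left(b,a \right)} = 4$
$x{\left(r \right)} = 89 + 5 r$ ($x{\left(r \right)} = 34 + \left(55 + 5 r\right) = 89 + 5 r$)
$x{\left(-23 \right)} - j{\left(97,-120 \right)} = \left(89 + 5 \left(-23\right)\right) - 4 = \left(89 - 115\right) - 4 = -26 - 4 = -30$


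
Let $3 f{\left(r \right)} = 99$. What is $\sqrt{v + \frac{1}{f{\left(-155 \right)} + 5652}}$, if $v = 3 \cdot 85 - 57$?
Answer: $\frac{\sqrt{6399212235}}{5685} \approx 14.071$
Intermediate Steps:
$v = 198$ ($v = 255 - 57 = 198$)
$f{\left(r \right)} = 33$ ($f{\left(r \right)} = \frac{1}{3} \cdot 99 = 33$)
$\sqrt{v + \frac{1}{f{\left(-155 \right)} + 5652}} = \sqrt{198 + \frac{1}{33 + 5652}} = \sqrt{198 + \frac{1}{5685}} = \sqrt{\frac{1125631}{5685}} = \frac{\sqrt{6399212235}}{5685}$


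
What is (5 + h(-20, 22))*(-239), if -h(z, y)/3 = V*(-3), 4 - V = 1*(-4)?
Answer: -18403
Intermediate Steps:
V = 8 (V = 4 - (-4) = 4 - 1*(-4) = 4 + 4 = 8)
h(z, y) = 72 (h(z, y) = -24*(-3) = -3*(-24) = 72)
(5 + h(-20, 22))*(-239) = (5 + 72)*(-239) = 77*(-239) = -18403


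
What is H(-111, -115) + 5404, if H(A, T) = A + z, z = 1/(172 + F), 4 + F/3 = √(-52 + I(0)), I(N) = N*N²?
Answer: 34494521/6517 - 3*I*√13/13034 ≈ 5293.0 - 0.00082988*I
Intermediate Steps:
I(N) = N³
F = -12 + 6*I*√13 (F = -12 + 3*√(-52 + 0³) = -12 + 3*√(-52 + 0) = -12 + 3*√(-52) = -12 + 3*(2*I*√13) = -12 + 6*I*√13 ≈ -12.0 + 21.633*I)
z = 1/(160 + 6*I*√13) (z = 1/(172 + (-12 + 6*I*√13)) = 1/(160 + 6*I*√13) ≈ 0.0061378 - 0.00082988*I)
H(A, T) = 40/6517 + A - 3*I*√13/13034 (H(A, T) = A + (40/6517 - 3*I*√13/13034) = 40/6517 + A - 3*I*√13/13034)
H(-111, -115) + 5404 = (40/6517 - 111 - 3*I*√13/13034) + 5404 = (-723347/6517 - 3*I*√13/13034) + 5404 = 34494521/6517 - 3*I*√13/13034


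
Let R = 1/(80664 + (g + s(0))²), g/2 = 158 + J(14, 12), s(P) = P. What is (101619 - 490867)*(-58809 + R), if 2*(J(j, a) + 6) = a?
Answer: 516541860237424/22565 ≈ 2.2891e+10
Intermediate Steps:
J(j, a) = -6 + a/2
g = 316 (g = 2*(158 + (-6 + (½)*12)) = 2*(158 + (-6 + 6)) = 2*(158 + 0) = 2*158 = 316)
R = 1/180520 (R = 1/(80664 + (316 + 0)²) = 1/(80664 + 316²) = 1/(80664 + 99856) = 1/180520 ≈ 5.5396e-6)
(101619 - 490867)*(-58809 + R) = (101619 - 490867)*(-58809 + 1/180520) = -389248*(-10616200679/180520) = 516541860237424/22565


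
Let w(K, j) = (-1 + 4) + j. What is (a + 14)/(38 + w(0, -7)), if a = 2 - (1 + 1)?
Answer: 7/17 ≈ 0.41176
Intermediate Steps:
a = 0 (a = 2 - 2 = 0)
w(K, j) = 3 + j
(a + 14)/(38 + w(0, -7)) = (0 + 14)/(38 + (3 - 7)) = 14/(38 - 4) = 14/34 = 14*(1/34) = 7/17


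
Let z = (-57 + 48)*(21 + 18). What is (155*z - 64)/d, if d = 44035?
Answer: -54469/44035 ≈ -1.2369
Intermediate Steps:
z = -351 (z = -9*39 = -351)
(155*z - 64)/d = (155*(-351) - 64)/44035 = (-54405 - 64)*(1/44035) = -54469*1/44035 = -54469/44035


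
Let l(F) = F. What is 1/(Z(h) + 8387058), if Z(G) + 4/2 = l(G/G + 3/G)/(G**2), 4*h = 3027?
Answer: 9245193561/77539956126962624 ≈ 1.1923e-7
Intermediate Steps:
h = 3027/4 (h = (1/4)*3027 = 3027/4 ≈ 756.75)
Z(G) = -2 + (1 + 3/G)/G**2 (Z(G) = -2 + (G/G + 3/G)/(G**2) = -2 + (1 + 3/G)/G**2)
1/(Z(h) + 8387058) = 1/((3 + 3027/4 - 2*(3027/4)**3)/(3027/4)**3 + 8387058) = 1/(64*(3 + 3027/4 - 2*27735580683/64)/27735580683 + 8387058) = 1/(64*(3 + 3027/4 - 27735580683/32)/27735580683 + 8387058) = 1/((64/27735580683)*(-27735556371/32) + 8387058) = 1/(-18490370914/9245193561 + 8387058) = 1/(77539956126962624/9245193561) = 9245193561/77539956126962624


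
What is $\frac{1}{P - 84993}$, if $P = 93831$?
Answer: $\frac{1}{8838} \approx 0.00011315$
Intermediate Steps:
$\frac{1}{P - 84993} = \frac{1}{93831 - 84993} = \frac{1}{8838}$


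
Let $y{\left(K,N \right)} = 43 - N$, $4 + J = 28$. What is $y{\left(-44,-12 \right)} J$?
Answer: $1320$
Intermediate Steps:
$J = 24$ ($J = -4 + 28 = 24$)
$y{\left(-44,-12 \right)} J = \left(43 - -12\right) 24 = \left(43 + 12\right) 24 = 55 \cdot 24 = 1320$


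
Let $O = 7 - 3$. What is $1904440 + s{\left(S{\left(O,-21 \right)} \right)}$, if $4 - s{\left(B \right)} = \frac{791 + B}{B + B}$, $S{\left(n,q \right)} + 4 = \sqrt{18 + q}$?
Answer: $\frac{72372017}{38} + \frac{791 i \sqrt{3}}{38} \approx 1.9045 \cdot 10^{6} + 36.054 i$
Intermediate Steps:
$O = 4$ ($O = 7 - 3 = 4$)
$S{\left(n,q \right)} = -4 + \sqrt{18 + q}$
$s{\left(B \right)} = 4 - \frac{791 + B}{2 B}$ ($s{\left(B \right)} = 4 - \frac{791 + B}{B + B} = 4 - \frac{791 + B}{2 B}$)
$1904440 + s{\left(S{\left(O,-21 \right)} \right)} = 1904440 + \frac{7 \left(-113 - \left(4 - \sqrt{18 - 21}\right)\right)}{2 \left(-4 + \sqrt{18 - 21}\right)} = 1904440 + \frac{7 \left(-113 - \left(4 - \sqrt{-3}\right)\right)}{2 \left(-4 + \sqrt{-3}\right)} = 1904440 + \frac{7 \left(-113 - \left(4 - i \sqrt{3}\right)\right)}{2 \left(-4 + i \sqrt{3}\right)} = 1904440 + \frac{7 \left(-117 + i \sqrt{3}\right)}{2 \left(-4 + i \sqrt{3}\right)}$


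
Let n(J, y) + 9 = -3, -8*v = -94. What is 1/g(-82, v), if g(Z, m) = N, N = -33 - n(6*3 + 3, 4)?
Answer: -1/21 ≈ -0.047619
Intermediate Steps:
v = 47/4 (v = -⅛*(-94) = 47/4 ≈ 11.750)
n(J, y) = -12 (n(J, y) = -9 - 3 = -12)
N = -21 (N = -33 - 1*(-12) = -33 + 12 = -21)
g(Z, m) = -21
1/g(-82, v) = 1/(-21) = -1/21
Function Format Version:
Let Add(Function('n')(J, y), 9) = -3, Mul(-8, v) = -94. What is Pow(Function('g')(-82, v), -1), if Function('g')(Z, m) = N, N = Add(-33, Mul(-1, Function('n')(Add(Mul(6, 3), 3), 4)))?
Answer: Rational(-1, 21) ≈ -0.047619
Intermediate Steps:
v = Rational(47, 4) (v = Mul(Rational(-1, 8), -94) = Rational(47, 4) ≈ 11.750)
Function('n')(J, y) = -12 (Function('n')(J, y) = Add(-9, -3) = -12)
N = -21 (N = Add(-33, Mul(-1, -12)) = Add(-33, 12) = -21)
Function('g')(Z, m) = -21
Pow(Function('g')(-82, v), -1) = Pow(-21, -1) = Rational(-1, 21)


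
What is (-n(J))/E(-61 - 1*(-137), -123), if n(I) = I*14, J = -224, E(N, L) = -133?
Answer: -448/19 ≈ -23.579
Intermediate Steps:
n(I) = 14*I
(-n(J))/E(-61 - 1*(-137), -123) = -14*(-224)/(-133) = -1*(-3136)*(-1/133) = 3136*(-1/133) = -448/19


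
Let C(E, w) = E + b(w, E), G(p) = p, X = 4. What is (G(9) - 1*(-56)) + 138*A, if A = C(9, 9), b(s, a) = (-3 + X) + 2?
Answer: 1721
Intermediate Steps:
b(s, a) = 3 (b(s, a) = (-3 + 4) + 2 = 1 + 2 = 3)
C(E, w) = 3 + E (C(E, w) = E + 3 = 3 + E)
A = 12 (A = 3 + 9 = 12)
(G(9) - 1*(-56)) + 138*A = (9 - 1*(-56)) + 138*12 = (9 + 56) + 1656 = 65 + 1656 = 1721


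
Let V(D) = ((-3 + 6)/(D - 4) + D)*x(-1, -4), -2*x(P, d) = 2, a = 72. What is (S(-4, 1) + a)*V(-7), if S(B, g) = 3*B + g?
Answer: 4880/11 ≈ 443.64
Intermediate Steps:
x(P, d) = -1 (x(P, d) = -1/2*2 = -1)
S(B, g) = g + 3*B
V(D) = -D - 3/(-4 + D) (V(D) = ((-3 + 6)/(D - 4) + D)*(-1) = (3/(-4 + D) + D)*(-1) = (D + 3/(-4 + D))*(-1) = -D - 3/(-4 + D))
(S(-4, 1) + a)*V(-7) = ((1 + 3*(-4)) + 72)*((-3 - 1*(-7)**2 + 4*(-7))/(-4 - 7)) = ((1 - 12) + 72)*((-3 - 1*49 - 28)/(-11)) = (-11 + 72)*(-(-3 - 49 - 28)/11) = 61*(-1/11*(-80)) = 61*(80/11) = 4880/11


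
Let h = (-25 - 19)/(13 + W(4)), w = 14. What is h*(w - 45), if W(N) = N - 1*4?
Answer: 1364/13 ≈ 104.92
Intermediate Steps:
W(N) = -4 + N (W(N) = N - 4 = -4 + N)
h = -44/13 (h = (-25 - 19)/(13 + (-4 + 4)) = -44/(13 + 0) = -44/13 ≈ -3.3846)
h*(w - 45) = -44*(14 - 45)/13 = -44/13*(-31) = 1364/13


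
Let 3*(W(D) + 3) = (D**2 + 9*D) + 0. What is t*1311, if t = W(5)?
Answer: 26657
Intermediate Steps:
W(D) = -3 + 3*D + D**2/3 (W(D) = -3 + ((D**2 + 9*D) + 0)/3 = -3 + (D**2 + 9*D)/3 = -3 + (3*D + D**2/3) = -3 + 3*D + D**2/3)
t = 61/3 (t = -3 + 3*5 + (1/3)*5**2 = -3 + 15 + (1/3)*25 = -3 + 15 + 25/3 = 61/3 ≈ 20.333)
t*1311 = (61/3)*1311 = 26657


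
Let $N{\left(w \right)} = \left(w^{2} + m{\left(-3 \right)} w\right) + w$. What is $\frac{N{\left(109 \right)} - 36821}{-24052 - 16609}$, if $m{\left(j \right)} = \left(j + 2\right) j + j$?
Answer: $\frac{24831}{40661} \approx 0.61068$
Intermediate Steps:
$m{\left(j \right)} = j + j \left(2 + j\right)$ ($m{\left(j \right)} = \left(2 + j\right) j + j = j \left(2 + j\right) + j = j + j \left(2 + j\right)$)
$N{\left(w \right)} = w + w^{2}$ ($N{\left(w \right)} = \left(w^{2} + - 3 \left(3 - 3\right) w\right) + w = \left(w^{2} + \left(-3\right) 0 w\right) + w = \left(w^{2} + 0 w\right) + w = \left(w^{2} + 0\right) + w = w^{2} + w = w + w^{2}$)
$\frac{N{\left(109 \right)} - 36821}{-24052 - 16609} = \frac{109 \left(1 + 109\right) - 36821}{-24052 - 16609} = \frac{109 \cdot 110 - 36821}{-40661} = \left(11990 - 36821\right) \left(- \frac{1}{40661}\right) = \left(-24831\right) \left(- \frac{1}{40661}\right) = \frac{24831}{40661}$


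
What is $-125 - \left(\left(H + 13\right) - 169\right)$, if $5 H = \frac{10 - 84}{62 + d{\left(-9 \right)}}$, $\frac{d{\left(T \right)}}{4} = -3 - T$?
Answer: $\frac{6702}{215} \approx 31.172$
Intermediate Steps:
$d{\left(T \right)} = -12 - 4 T$ ($d{\left(T \right)} = 4 \left(-3 - T\right) = -12 - 4 T$)
$H = - \frac{37}{215}$ ($H = \frac{\left(10 - 84\right) \frac{1}{62 - -24}}{5} = \frac{\left(-74\right) \frac{1}{62 + \left(-12 + 36\right)}}{5} = \frac{\left(-74\right) \frac{1}{62 + 24}}{5} = \frac{\left(-74\right) \frac{1}{86}}{5} = \frac{1}{5} \left(- \frac{37}{43}\right) = - \frac{37}{215} \approx -0.17209$)
$-125 - \left(\left(H + 13\right) - 169\right) = -125 - \left(\left(- \frac{37}{215} + 13\right) - 169\right) = -125 - \left(\frac{2758}{215} - 169\right) = -125 - - \frac{33577}{215} = -125 + \frac{33577}{215} = \frac{6702}{215}$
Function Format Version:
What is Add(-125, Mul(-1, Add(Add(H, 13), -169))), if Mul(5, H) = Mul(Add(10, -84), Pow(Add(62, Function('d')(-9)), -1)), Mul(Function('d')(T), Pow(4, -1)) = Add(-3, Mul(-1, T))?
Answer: Rational(6702, 215) ≈ 31.172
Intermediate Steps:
Function('d')(T) = Add(-12, Mul(-4, T)) (Function('d')(T) = Mul(4, Add(-3, Mul(-1, T))) = Add(-12, Mul(-4, T)))
H = Rational(-37, 215) (H = Mul(Rational(1, 5), Mul(Add(10, -84), Pow(Add(62, Add(-12, Mul(-4, -9))), -1))) = Mul(Rational(1, 5), Mul(-74, Pow(Add(62, Add(-12, 36)), -1))) = Mul(Rational(1, 5), Mul(-74, Pow(Add(62, 24), -1))) = Mul(Rational(1, 5), Mul(-74, Pow(86, -1))) = Mul(Rational(1, 5), Mul(-74, Rational(1, 86))) = Mul(Rational(1, 5), Rational(-37, 43)) = Rational(-37, 215) ≈ -0.17209)
Add(-125, Mul(-1, Add(Add(H, 13), -169))) = Add(-125, Mul(-1, Add(Add(Rational(-37, 215), 13), -169))) = Add(-125, Mul(-1, Add(Rational(2758, 215), -169))) = Add(-125, Mul(-1, Rational(-33577, 215))) = Add(-125, Rational(33577, 215)) = Rational(6702, 215)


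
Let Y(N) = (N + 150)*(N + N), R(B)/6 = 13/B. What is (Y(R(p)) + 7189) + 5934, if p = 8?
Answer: 129905/8 ≈ 16238.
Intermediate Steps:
R(B) = 78/B (R(B) = 6*(13/B) = 78/B)
Y(N) = 2*N*(150 + N) (Y(N) = (150 + N)*(2*N) = 2*N*(150 + N))
(Y(R(p)) + 7189) + 5934 = (2*(78/8)*(150 + 78/8) + 7189) + 5934 = (2*(78*(⅛))*(150 + 78*(⅛)) + 7189) + 5934 = (2*(39/4)*(150 + 39/4) + 7189) + 5934 = (2*(39/4)*(639/4) + 7189) + 5934 = (24921/8 + 7189) + 5934 = 82433/8 + 5934 = 129905/8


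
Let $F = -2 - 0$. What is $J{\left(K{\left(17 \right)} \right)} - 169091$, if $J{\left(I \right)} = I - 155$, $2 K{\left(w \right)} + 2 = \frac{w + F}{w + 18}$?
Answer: $- \frac{2369455}{14} \approx -1.6925 \cdot 10^{5}$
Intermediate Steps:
$F = -2$ ($F = -2 + 0 = -2$)
$K{\left(w \right)} = -1 + \frac{-2 + w}{2 \left(18 + w\right)}$ ($K{\left(w \right)} = -1 + \frac{\left(w - 2\right) \frac{1}{w + 18}}{2} = -1 + \frac{\left(-2 + w\right) \frac{1}{18 + w}}{2} = -1 + \frac{\frac{1}{18 + w} \left(-2 + w\right)}{2} = -1 + \frac{-2 + w}{2 \left(18 + w\right)}$)
$J{\left(I \right)} = -155 + I$ ($J{\left(I \right)} = I - 155 = -155 + I$)
$J{\left(K{\left(17 \right)} \right)} - 169091 = \left(-155 + \frac{-38 - 17}{2 \left(18 + 17\right)}\right) - 169091 = \left(-155 + \frac{-38 - 17}{2 \cdot 35}\right) - 169091 = \left(-155 + \frac{1}{2} \cdot \frac{1}{35} \left(-55\right)\right) - 169091 = \left(-155 - \frac{11}{14}\right) - 169091 = - \frac{2181}{14} - 169091 = - \frac{2369455}{14}$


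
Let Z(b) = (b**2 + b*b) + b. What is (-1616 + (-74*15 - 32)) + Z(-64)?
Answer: 5370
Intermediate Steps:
Z(b) = b + 2*b**2 (Z(b) = (b**2 + b**2) + b = 2*b**2 + b = b + 2*b**2)
(-1616 + (-74*15 - 32)) + Z(-64) = (-1616 + (-74*15 - 32)) - 64*(1 + 2*(-64)) = (-1616 + (-1110 - 32)) - 64*(1 - 128) = (-1616 - 1142) - 64*(-127) = -2758 + 8128 = 5370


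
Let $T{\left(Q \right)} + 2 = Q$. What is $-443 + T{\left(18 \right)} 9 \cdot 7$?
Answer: $565$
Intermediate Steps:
$T{\left(Q \right)} = -2 + Q$
$-443 + T{\left(18 \right)} 9 \cdot 7 = -443 + \left(-2 + 18\right) 9 \cdot 7 = -443 + 16 \cdot 63 = -443 + 1008 = 565$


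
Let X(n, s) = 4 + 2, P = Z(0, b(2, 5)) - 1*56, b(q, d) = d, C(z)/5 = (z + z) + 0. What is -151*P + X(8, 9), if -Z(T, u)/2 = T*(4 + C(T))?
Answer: 8462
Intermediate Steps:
C(z) = 10*z (C(z) = 5*((z + z) + 0) = 5*(2*z + 0) = 5*(2*z) = 10*z)
Z(T, u) = -2*T*(4 + 10*T)
P = -56 (P = -4*0*(2 + 5*0) - 1*56 = -4*0*(2 + 0) - 56 = -4*0*2 - 56 = 0 - 56 = -56)
X(n, s) = 6
-151*P + X(8, 9) = -151*(-56) + 6 = 8456 + 6 = 8462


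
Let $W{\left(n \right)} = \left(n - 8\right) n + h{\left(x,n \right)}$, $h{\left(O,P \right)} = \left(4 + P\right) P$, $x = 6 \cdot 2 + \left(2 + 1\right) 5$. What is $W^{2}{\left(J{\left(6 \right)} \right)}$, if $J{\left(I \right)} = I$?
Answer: $2304$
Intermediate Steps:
$x = 27$ ($x = 12 + 3 \cdot 5 = 12 + 15 = 27$)
$h{\left(O,P \right)} = P \left(4 + P\right)$
$W{\left(n \right)} = n \left(-8 + n\right) + n \left(4 + n\right)$ ($W{\left(n \right)} = \left(n - 8\right) n + n \left(4 + n\right) = \left(-8 + n\right) n + n \left(4 + n\right) = n \left(-8 + n\right) + n \left(4 + n\right)$)
$W^{2}{\left(J{\left(6 \right)} \right)} = \left(2 \cdot 6 \left(-2 + 6\right)\right)^{2} = \left(2 \cdot 6 \cdot 4\right)^{2} = 48^{2} = 2304$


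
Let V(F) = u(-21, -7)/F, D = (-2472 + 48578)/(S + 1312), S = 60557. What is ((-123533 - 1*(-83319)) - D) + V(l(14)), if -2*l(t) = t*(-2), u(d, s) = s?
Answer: -4976154013/123738 ≈ -40215.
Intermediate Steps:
D = 46106/61869 (D = (-2472 + 48578)/(60557 + 1312) = 46106/61869 ≈ 0.74522)
l(t) = t (l(t) = -t*(-2)/2 = -(-1)*t = t)
V(F) = -7/F
((-123533 - 1*(-83319)) - D) + V(l(14)) = ((-123533 - 1*(-83319)) - 1*46106/61869) - 7/14 = ((-123533 + 83319) - 46106/61869) - 7*1/14 = (-40214 - 46106/61869) - ½ = -2488046072/61869 - ½ = -4976154013/123738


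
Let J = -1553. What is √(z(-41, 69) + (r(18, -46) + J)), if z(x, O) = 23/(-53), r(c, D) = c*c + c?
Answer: 3*I*√378102/53 ≈ 34.806*I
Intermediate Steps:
r(c, D) = c + c² (r(c, D) = c² + c = c + c²)
z(x, O) = -23/53 (z(x, O) = 23*(-1/53) = -23/53)
√(z(-41, 69) + (r(18, -46) + J)) = √(-23/53 + (18*(1 + 18) - 1553)) = √(-23/53 + (18*19 - 1553)) = √(-23/53 + (342 - 1553)) = √(-23/53 - 1211) = √(-64206/53) = 3*I*√378102/53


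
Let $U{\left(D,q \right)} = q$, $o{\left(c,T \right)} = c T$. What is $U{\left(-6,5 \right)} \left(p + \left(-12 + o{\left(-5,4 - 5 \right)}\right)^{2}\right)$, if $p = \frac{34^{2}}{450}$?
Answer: $\frac{11603}{45} \approx 257.84$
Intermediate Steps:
$o{\left(c,T \right)} = T c$
$p = \frac{578}{225}$ ($p = 1156 \cdot \frac{1}{450} = \frac{578}{225} \approx 2.5689$)
$U{\left(-6,5 \right)} \left(p + \left(-12 + o{\left(-5,4 - 5 \right)}\right)^{2}\right) = 5 \left(\frac{578}{225} + \left(-12 + \left(4 - 5\right) \left(-5\right)\right)^{2}\right) = 5 \left(\frac{578}{225} + \left(-12 - -5\right)^{2}\right) = 5 \left(\frac{578}{225} + \left(-12 + 5\right)^{2}\right) = 5 \left(\frac{578}{225} + \left(-7\right)^{2}\right) = 5 \left(\frac{578}{225} + 49\right) = 5 \cdot \frac{11603}{225} = \frac{11603}{45}$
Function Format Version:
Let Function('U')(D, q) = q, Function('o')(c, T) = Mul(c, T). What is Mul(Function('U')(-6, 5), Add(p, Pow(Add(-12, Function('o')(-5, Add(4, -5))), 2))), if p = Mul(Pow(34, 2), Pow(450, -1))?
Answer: Rational(11603, 45) ≈ 257.84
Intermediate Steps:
Function('o')(c, T) = Mul(T, c)
p = Rational(578, 225) (p = Mul(1156, Rational(1, 450)) = Rational(578, 225) ≈ 2.5689)
Mul(Function('U')(-6, 5), Add(p, Pow(Add(-12, Function('o')(-5, Add(4, -5))), 2))) = Mul(5, Add(Rational(578, 225), Pow(Add(-12, Mul(Add(4, -5), -5)), 2))) = Mul(5, Add(Rational(578, 225), Pow(Add(-12, Mul(-1, -5)), 2))) = Mul(5, Add(Rational(578, 225), Pow(Add(-12, 5), 2))) = Mul(5, Add(Rational(578, 225), Pow(-7, 2))) = Mul(5, Add(Rational(578, 225), 49)) = Mul(5, Rational(11603, 225)) = Rational(11603, 45)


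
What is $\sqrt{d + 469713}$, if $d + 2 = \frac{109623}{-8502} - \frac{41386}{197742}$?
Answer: $\frac{\sqrt{36877049043316617068934}}{280200414} \approx 685.34$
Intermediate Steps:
$d = - \frac{4231890001}{280200414}$ ($d = -2 + \left(\frac{109623}{-8502} - \frac{41386}{197742}\right) = -2 + \left(109623 \left(- \frac{1}{8502}\right) - \frac{20693}{98871}\right) = -2 - \frac{3671489173}{280200414} = - \frac{4231890001}{280200414} \approx -15.103$)
$\sqrt{d + 469713} = \sqrt{- \frac{4231890001}{280200414} + 469713} = \sqrt{\frac{131609545171181}{280200414}} = \frac{\sqrt{36877049043316617068934}}{280200414}$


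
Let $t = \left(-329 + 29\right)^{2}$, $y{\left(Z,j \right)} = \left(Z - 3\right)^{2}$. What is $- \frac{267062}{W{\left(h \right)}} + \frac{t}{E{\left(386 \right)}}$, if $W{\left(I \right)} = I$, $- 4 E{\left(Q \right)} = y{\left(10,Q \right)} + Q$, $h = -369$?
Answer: $- \frac{1111202}{10701} \approx -103.84$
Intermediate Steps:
$y{\left(Z,j \right)} = \left(-3 + Z\right)^{2}$
$E{\left(Q \right)} = - \frac{49}{4} - \frac{Q}{4}$ ($E{\left(Q \right)} = - \frac{\left(-3 + 10\right)^{2} + Q}{4} = - \frac{7^{2} + Q}{4} = - \frac{49 + Q}{4} = - \frac{49}{4} - \frac{Q}{4}$)
$t = 90000$ ($t = \left(-300\right)^{2} = 90000$)
$- \frac{267062}{W{\left(h \right)}} + \frac{t}{E{\left(386 \right)}} = - \frac{267062}{-369} + \frac{90000}{- \frac{49}{4} - \frac{193}{2}} = \left(-267062\right) \left(- \frac{1}{369}\right) + \frac{90000}{- \frac{49}{4} - \frac{193}{2}} = \frac{267062}{369} + \frac{90000}{- \frac{435}{4}} = \frac{267062}{369} + 90000 \left(- \frac{4}{435}\right) = \frac{267062}{369} - \frac{24000}{29} = - \frac{1111202}{10701}$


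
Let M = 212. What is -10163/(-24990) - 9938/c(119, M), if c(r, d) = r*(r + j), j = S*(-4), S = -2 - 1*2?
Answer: -9533/44982 ≈ -0.21193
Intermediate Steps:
S = -4 (S = -2 - 2 = -4)
j = 16 (j = -4*(-4) = 16)
c(r, d) = r*(16 + r) (c(r, d) = r*(r + 16) = r*(16 + r))
-10163/(-24990) - 9938/c(119, M) = -10163/(-24990) - 9938*1/(119*(16 + 119)) = -10163*(-1/24990) - 9938/(119*135) = 10163/24990 - 9938/16065 = -9533/44982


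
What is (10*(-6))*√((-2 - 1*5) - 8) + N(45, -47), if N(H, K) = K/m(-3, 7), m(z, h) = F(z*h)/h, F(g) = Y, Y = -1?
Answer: 329 - 60*I*√15 ≈ 329.0 - 232.38*I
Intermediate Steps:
F(g) = -1
m(z, h) = -1/h
N(H, K) = -7*K (N(H, K) = K/((-1/7)) = K/((-1*⅐)) = K/(-⅐) = K*(-7) = -7*K)
(10*(-6))*√((-2 - 1*5) - 8) + N(45, -47) = (10*(-6))*√((-2 - 1*5) - 8) - 7*(-47) = -60*√((-2 - 5) - 8) + 329 = -60*√(-7 - 8) + 329 = -60*I*√15 + 329 = 329 - 60*I*√15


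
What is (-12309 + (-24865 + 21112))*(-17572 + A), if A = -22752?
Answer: 647684088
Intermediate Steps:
(-12309 + (-24865 + 21112))*(-17572 + A) = (-12309 + (-24865 + 21112))*(-17572 - 22752) = (-12309 - 3753)*(-40324) = -16062*(-40324) = 647684088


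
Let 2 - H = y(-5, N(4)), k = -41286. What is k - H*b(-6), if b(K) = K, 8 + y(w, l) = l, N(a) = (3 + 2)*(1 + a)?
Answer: -41376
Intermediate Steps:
N(a) = 5 + 5*a (N(a) = 5*(1 + a) = 5 + 5*a)
y(w, l) = -8 + l
H = -15 (H = 2 - (-8 + (5 + 5*4)) = 2 - (-8 + (5 + 20)) = 2 - (-8 + 25) = 2 - 1*17 = 2 - 17 = -15)
k - H*b(-6) = -41286 - (-15)*(-6) = -41286 - 1*90 = -41286 - 90 = -41376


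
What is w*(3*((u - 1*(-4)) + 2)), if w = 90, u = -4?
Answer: 540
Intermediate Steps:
w*(3*((u - 1*(-4)) + 2)) = 90*(3*((-4 - 1*(-4)) + 2)) = 90*(3*((-4 + 4) + 2)) = 90*(3*(0 + 2)) = 90*(3*2) = 90*6 = 540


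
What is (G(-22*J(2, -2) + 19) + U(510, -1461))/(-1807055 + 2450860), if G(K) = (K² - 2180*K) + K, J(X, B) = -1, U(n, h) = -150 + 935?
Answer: -86873/643805 ≈ -0.13494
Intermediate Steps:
U(n, h) = 785
G(K) = K² - 2179*K
(G(-22*J(2, -2) + 19) + U(510, -1461))/(-1807055 + 2450860) = ((-22*(-1) + 19)*(-2179 + (-22*(-1) + 19)) + 785)/(-1807055 + 2450860) = ((22 + 19)*(-2179 + (22 + 19)) + 785)/643805 = (41*(-2179 + 41) + 785)*(1/643805) = (41*(-2138) + 785)*(1/643805) = (-87658 + 785)*(1/643805) = -86873*1/643805 = -86873/643805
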